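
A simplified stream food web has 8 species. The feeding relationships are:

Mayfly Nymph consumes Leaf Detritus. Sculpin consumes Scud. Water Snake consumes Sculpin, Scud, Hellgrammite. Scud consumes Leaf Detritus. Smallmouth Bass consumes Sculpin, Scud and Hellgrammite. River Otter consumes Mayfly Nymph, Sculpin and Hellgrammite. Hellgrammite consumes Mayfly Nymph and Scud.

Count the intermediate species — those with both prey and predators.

Intermediate species (has both prey and predators): Scud, Mayfly Nymph, Sculpin, Hellgrammite.
Count: 4.

4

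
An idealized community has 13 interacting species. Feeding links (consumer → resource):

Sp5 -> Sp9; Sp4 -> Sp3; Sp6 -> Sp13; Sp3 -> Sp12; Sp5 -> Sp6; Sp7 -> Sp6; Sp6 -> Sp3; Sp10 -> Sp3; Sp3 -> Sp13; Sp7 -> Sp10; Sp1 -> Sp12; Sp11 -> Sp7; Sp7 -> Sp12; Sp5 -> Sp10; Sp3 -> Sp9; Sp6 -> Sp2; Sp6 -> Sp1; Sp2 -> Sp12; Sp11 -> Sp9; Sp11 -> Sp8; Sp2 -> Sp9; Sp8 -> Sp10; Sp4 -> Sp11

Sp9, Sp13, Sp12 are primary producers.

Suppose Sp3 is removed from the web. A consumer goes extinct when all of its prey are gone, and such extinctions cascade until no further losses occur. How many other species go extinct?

Remove Sp3.
Round 1: Sp10 (all prey gone) → extinct.
Round 2: Sp8 (all prey gone) → extinct.
No further losses. Total secondary extinctions: 2.

2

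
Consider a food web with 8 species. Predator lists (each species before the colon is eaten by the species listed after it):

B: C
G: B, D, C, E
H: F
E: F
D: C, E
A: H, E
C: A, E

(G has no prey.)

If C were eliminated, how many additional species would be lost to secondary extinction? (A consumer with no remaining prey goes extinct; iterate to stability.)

2

Remove C.
Round 1: A (all prey gone) → extinct.
Round 2: H (all prey gone) → extinct.
No further losses. Total secondary extinctions: 2.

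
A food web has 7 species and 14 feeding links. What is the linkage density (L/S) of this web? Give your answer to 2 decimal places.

L/S = 2.00

There are L = 14 links among S = 7 species.
L/S = 14/7 = 2.0000 ≈ 2.00.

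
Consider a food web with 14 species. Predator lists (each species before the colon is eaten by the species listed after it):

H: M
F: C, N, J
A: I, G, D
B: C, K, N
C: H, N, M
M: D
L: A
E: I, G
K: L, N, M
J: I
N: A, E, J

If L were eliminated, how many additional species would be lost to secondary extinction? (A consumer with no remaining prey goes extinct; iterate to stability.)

0

Remove L.
Every predator of it retains at least one other prey: A still has N.
No consumer loses all prey, so no secondary extinctions occur.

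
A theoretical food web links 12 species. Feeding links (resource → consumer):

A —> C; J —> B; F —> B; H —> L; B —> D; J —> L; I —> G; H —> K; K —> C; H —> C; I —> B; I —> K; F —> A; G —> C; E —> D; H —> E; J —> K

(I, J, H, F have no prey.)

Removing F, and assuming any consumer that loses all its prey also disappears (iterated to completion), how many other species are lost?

Remove F.
Round 1: A (all prey gone) → extinct.
No further losses. Total secondary extinctions: 1.

1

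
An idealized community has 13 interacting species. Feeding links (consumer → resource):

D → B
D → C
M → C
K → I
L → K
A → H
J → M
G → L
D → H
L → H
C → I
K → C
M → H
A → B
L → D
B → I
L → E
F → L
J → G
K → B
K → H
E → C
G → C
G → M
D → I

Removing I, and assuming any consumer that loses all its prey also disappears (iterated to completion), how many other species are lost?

Remove I.
Round 1: B (all prey gone), C (all prey gone) → extinct.
Round 2: E (all prey gone) → extinct.
No further losses. Total secondary extinctions: 3.

3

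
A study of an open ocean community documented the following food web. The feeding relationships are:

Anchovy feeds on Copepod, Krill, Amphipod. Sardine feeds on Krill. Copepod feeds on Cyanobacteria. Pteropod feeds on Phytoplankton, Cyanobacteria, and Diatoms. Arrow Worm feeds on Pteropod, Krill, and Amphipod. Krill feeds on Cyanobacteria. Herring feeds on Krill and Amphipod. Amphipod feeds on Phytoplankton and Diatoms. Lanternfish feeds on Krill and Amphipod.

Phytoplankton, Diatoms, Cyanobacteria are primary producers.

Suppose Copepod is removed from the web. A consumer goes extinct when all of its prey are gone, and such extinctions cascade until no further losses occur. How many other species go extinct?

0

Remove Copepod.
Every predator of it retains at least one other prey: Anchovy still has Krill, Amphipod.
No consumer loses all prey, so no secondary extinctions occur.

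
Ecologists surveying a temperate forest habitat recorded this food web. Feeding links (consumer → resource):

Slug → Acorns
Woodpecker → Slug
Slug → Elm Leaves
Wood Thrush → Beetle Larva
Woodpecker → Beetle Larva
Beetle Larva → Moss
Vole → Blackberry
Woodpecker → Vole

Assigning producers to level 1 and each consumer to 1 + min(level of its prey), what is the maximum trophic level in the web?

Producers (level 1): Moss, Elm Leaves, Blackberry, Acorns.
Following each consumer down to its lowest-level prey: Moss → Beetle Larva → Woodpecker (levels 1 through 3).
All prey of Woodpecker (Beetle Larva 2, Slug 2, Vole 2) are at level 2 or above, so Woodpecker is at level 1 + 2 = 3.
Every consumer has at least one prey at level 2 or below, so none exceeds level 3.

3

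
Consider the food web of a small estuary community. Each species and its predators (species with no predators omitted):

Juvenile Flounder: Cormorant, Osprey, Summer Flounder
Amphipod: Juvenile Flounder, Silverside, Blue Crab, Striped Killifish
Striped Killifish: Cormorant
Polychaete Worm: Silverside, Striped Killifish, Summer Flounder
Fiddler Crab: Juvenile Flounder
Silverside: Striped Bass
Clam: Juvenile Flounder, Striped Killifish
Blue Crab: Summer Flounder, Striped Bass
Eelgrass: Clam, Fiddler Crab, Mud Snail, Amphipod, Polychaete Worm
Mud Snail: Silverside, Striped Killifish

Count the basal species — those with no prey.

1

Basal species (no prey listed): Eelgrass.
Count: 1.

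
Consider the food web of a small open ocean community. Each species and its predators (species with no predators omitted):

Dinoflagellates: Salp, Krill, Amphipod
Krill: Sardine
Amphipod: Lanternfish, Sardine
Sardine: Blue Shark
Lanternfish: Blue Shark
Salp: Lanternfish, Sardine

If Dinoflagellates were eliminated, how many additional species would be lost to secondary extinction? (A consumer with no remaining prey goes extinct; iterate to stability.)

Remove Dinoflagellates.
Round 1: Salp (all prey gone), Krill (all prey gone), Amphipod (all prey gone) → extinct.
Round 2: Lanternfish (all prey gone), Sardine (all prey gone) → extinct.
Round 3: Blue Shark (all prey gone) → extinct.
No further losses. Total secondary extinctions: 6.

6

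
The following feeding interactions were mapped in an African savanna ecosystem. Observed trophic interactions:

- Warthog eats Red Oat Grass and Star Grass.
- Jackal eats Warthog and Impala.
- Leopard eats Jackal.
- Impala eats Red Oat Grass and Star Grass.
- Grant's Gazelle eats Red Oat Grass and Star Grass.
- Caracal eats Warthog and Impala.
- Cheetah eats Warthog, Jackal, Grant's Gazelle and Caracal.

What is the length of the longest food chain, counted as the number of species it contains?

One longest chain: Red Oat Grass → Impala → Jackal → Leopard.
It has 4 species and 3 links.

4 species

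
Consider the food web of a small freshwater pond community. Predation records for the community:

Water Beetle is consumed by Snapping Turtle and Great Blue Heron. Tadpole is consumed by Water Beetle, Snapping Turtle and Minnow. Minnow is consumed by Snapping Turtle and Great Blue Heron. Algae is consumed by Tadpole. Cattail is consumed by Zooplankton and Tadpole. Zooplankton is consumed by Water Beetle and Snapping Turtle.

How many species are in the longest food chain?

One longest chain: Cattail → Tadpole → Water Beetle → Great Blue Heron.
It has 4 species and 3 links.

4 species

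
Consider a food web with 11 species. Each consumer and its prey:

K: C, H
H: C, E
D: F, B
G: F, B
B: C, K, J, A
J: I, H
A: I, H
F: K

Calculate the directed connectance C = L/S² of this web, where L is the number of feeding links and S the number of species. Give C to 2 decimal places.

C = 0.14

The web has S = 11 species and L = 17 feeding links.
C = L / S² = 17 / 121 = 0.1405 ≈ 0.14.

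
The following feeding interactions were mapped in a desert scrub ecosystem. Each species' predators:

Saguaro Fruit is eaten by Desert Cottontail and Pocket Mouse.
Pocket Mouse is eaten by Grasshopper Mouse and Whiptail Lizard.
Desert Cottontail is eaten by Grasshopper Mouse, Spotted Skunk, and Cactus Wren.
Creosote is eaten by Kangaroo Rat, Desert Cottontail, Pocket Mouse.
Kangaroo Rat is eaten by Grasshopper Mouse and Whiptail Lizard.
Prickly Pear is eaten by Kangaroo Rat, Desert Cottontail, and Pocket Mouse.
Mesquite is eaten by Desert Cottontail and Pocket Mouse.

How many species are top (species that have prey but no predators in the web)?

4

Top species (has prey, but nothing eats it): Cactus Wren, Spotted Skunk, Whiptail Lizard, Grasshopper Mouse.
Count: 4.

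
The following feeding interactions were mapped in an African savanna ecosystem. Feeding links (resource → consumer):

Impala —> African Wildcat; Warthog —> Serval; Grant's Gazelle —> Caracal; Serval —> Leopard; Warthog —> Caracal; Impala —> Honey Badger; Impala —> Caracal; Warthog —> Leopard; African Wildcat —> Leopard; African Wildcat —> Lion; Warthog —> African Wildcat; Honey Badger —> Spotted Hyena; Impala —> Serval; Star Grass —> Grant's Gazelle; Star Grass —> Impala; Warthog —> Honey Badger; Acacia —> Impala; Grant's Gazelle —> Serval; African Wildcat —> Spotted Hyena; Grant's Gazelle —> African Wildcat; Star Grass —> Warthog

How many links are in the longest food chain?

3 links

One longest chain: Star Grass → Warthog → Honey Badger → Spotted Hyena.
It has 4 species and 3 links.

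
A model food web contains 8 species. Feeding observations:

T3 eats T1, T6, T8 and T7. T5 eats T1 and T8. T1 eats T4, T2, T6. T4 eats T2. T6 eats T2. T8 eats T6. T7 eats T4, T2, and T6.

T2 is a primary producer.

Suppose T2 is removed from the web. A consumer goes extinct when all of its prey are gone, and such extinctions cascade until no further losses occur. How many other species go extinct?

7

Remove T2.
Round 1: T4 (all prey gone), T6 (all prey gone) → extinct.
Round 2: T1 (all prey gone), T8 (all prey gone), T7 (all prey gone) → extinct.
Round 3: T5 (all prey gone), T3 (all prey gone) → extinct.
No further losses. Total secondary extinctions: 7.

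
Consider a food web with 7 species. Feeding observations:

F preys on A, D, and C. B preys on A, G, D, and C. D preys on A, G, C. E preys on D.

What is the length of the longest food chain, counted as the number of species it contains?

3 species

One longest chain: A → D → B.
It has 3 species and 2 links.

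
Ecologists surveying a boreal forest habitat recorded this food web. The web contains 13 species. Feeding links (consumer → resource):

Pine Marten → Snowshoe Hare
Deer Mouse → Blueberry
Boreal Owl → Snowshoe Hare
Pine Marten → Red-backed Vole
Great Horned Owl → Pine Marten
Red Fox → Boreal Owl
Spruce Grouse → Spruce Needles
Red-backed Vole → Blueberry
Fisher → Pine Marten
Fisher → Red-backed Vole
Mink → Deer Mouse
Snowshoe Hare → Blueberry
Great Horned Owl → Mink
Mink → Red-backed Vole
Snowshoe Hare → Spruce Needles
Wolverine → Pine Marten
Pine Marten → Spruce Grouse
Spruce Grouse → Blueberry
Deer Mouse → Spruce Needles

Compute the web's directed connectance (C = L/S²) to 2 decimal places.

The web has S = 13 species and L = 19 feeding links.
C = L / S² = 19 / 169 = 0.1124 ≈ 0.11.

C = 0.11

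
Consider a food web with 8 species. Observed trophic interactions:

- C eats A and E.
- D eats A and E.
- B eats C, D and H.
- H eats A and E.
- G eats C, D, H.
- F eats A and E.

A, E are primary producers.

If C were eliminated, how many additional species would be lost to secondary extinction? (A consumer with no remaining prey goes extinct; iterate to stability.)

Remove C.
Every predator of it retains at least one other prey: B still has D, H; G still has D, H.
No consumer loses all prey, so no secondary extinctions occur.

0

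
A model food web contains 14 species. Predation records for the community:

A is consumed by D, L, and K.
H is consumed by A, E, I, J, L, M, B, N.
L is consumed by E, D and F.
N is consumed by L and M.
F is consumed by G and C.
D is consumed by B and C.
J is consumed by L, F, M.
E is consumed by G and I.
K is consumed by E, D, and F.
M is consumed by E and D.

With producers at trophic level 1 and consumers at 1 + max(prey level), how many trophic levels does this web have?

Producers (level 1): H.
H → N → L → D → B gives B level 5.
No species has a prey at level 5, so no species reaches level 6.

5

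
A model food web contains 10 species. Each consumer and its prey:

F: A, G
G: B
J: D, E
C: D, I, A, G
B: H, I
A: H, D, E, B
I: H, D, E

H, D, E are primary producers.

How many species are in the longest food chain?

5 species

One longest chain: H → I → B → A → C.
It has 5 species and 4 links.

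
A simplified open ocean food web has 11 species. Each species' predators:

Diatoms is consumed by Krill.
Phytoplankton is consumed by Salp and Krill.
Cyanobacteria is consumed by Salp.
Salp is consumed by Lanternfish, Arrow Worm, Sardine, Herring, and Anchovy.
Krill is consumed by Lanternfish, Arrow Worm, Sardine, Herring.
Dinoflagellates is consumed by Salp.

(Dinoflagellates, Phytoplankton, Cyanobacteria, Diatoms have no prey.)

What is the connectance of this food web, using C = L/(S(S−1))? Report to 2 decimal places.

The web has S = 11 species and L = 14 feeding links.
C = L / (S(S−1)) = 14 / 110 = 0.1273 ≈ 0.13.

C = 0.13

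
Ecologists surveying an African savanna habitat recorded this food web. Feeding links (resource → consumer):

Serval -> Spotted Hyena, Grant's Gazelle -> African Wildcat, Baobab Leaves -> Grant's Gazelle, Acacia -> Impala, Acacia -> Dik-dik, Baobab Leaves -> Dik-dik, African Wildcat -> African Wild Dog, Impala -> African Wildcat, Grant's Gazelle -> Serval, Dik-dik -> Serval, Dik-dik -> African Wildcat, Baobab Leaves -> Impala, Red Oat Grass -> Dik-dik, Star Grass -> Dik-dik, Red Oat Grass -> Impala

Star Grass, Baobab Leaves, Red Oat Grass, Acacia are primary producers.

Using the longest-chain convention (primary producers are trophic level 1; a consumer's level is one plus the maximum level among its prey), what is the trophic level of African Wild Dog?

Star Grass is a producer → level 1.
Dik-dik eats Star Grass (level 1); other prey at levels: Baobab Leaves 1, Red Oat Grass 1, Acacia 1 → level 2.
African Wildcat eats Dik-dik (level 2); other prey at levels: Grant's Gazelle 2, Impala 2 → level 3.
African Wild Dog eats African Wildcat → level 4.

Trophic level 4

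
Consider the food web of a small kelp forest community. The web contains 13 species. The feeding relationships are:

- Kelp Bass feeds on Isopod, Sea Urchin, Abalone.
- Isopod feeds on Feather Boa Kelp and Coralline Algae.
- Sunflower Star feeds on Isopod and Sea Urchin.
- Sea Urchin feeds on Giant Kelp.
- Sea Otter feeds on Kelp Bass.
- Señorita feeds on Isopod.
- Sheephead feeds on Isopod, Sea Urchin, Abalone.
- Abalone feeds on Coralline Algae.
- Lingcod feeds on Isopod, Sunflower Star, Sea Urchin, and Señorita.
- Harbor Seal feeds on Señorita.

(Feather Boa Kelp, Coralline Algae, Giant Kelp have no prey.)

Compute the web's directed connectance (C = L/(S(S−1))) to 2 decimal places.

The web has S = 13 species and L = 19 feeding links.
C = L / (S(S−1)) = 19 / 156 = 0.1218 ≈ 0.12.

C = 0.12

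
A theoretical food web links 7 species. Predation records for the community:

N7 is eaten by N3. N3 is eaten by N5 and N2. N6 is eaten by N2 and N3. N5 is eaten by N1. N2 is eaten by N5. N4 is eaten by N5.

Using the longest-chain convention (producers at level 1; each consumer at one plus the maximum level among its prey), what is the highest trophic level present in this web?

Producers (level 1): N6, N7, N4.
N6 → N3 → N2 → N5 → N1 gives N1 level 5.
No species has a prey at level 5, so no species reaches level 6.

5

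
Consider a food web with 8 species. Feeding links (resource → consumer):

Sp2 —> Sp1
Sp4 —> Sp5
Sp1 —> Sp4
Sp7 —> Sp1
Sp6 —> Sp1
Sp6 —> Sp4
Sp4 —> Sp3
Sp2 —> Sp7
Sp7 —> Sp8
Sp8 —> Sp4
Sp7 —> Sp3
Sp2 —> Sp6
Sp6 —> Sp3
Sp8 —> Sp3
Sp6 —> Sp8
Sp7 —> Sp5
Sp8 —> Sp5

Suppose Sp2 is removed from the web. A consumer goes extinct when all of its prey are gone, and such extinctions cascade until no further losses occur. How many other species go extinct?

Remove Sp2.
Round 1: Sp7 (all prey gone), Sp6 (all prey gone) → extinct.
Round 2: Sp8 (all prey gone), Sp1 (all prey gone) → extinct.
Round 3: Sp4 (all prey gone) → extinct.
Round 4: Sp3 (all prey gone), Sp5 (all prey gone) → extinct.
No further losses. Total secondary extinctions: 7.

7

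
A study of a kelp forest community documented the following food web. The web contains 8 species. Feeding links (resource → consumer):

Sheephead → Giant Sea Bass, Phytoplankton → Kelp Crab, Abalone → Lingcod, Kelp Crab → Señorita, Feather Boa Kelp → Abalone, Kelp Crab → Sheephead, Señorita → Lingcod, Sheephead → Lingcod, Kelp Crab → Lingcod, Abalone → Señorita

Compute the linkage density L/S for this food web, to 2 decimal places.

There are L = 10 links among S = 8 species.
L/S = 10/8 = 1.2500 ≈ 1.25.

L/S = 1.25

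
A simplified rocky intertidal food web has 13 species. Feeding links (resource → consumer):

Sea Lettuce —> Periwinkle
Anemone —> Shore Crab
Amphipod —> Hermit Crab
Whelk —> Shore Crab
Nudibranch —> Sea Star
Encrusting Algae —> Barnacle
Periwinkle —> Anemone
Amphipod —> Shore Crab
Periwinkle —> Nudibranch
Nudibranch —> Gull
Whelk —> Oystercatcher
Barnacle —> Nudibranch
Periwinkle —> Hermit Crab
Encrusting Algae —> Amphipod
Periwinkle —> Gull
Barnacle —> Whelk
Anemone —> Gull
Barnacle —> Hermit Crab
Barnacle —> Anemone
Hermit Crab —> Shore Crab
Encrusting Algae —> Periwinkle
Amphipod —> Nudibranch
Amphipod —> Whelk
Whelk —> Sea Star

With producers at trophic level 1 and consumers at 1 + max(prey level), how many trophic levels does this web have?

4

Producers (level 1): Sea Lettuce, Encrusting Algae.
Encrusting Algae → Barnacle → Whelk → Oystercatcher gives Oystercatcher level 4.
No species has a prey at level 4, so no species reaches level 5.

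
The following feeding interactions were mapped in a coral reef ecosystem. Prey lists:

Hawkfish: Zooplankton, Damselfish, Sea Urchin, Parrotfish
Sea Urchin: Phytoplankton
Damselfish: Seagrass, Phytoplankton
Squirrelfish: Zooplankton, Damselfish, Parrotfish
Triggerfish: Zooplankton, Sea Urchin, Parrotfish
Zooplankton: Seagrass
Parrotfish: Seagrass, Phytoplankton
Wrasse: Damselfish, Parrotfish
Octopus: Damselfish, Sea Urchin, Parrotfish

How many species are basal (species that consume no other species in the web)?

Basal species (no prey listed): Seagrass, Phytoplankton.
Count: 2.

2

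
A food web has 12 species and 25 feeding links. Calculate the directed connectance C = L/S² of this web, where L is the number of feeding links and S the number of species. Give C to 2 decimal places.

C = 0.17

The web has S = 12 species and L = 25 feeding links.
C = L / S² = 25 / 144 = 0.1736 ≈ 0.17.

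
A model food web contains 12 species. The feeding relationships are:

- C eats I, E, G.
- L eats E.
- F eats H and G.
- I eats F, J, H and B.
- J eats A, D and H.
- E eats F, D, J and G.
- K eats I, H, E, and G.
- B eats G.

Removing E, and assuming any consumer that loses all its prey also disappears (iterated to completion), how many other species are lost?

1

Remove E.
Round 1: L (all prey gone) → extinct.
No further losses. Total secondary extinctions: 1.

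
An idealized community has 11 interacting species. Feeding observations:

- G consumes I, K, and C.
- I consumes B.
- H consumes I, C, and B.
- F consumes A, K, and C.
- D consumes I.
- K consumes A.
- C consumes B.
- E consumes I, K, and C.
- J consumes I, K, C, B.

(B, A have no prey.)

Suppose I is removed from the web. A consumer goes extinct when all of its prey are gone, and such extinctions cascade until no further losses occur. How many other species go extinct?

1

Remove I.
Round 1: D (all prey gone) → extinct.
No further losses. Total secondary extinctions: 1.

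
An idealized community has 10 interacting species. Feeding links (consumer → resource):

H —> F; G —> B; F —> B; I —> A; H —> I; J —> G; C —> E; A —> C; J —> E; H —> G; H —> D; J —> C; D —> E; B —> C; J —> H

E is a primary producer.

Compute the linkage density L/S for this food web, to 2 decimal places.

There are L = 15 links among S = 10 species.
L/S = 15/10 = 1.5000 ≈ 1.50.

L/S = 1.50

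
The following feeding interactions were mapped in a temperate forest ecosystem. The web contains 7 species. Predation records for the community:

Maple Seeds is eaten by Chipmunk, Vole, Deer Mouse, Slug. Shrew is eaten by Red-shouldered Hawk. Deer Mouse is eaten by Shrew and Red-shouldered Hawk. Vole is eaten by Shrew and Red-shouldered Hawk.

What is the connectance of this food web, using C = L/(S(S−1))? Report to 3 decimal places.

C = 0.214

The web has S = 7 species and L = 9 feeding links.
C = L / (S(S−1)) = 9 / 42 = 0.2143 ≈ 0.214.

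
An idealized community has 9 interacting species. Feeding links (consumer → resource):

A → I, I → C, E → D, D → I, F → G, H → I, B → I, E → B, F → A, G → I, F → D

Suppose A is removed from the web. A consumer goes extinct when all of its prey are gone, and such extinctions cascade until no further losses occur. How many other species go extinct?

0

Remove A.
Every predator of it retains at least one other prey: F still has G, D.
No consumer loses all prey, so no secondary extinctions occur.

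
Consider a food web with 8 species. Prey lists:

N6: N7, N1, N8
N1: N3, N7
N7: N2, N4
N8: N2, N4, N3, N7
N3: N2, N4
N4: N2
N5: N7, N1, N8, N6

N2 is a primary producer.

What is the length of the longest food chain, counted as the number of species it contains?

6 species

One longest chain: N2 → N4 → N3 → N1 → N6 → N5.
It has 6 species and 5 links.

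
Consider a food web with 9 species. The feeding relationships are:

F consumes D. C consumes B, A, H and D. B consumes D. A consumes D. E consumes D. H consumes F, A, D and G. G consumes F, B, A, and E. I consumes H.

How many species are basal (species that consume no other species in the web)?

1

Basal species (no prey listed): D.
Count: 1.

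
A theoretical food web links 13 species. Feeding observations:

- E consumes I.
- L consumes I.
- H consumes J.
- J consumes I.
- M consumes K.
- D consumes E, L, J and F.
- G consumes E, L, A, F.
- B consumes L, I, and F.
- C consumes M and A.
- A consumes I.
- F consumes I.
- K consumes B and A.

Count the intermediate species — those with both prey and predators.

Intermediate species (has both prey and predators): L, F, J, E, A, B, K, M.
Count: 8.

8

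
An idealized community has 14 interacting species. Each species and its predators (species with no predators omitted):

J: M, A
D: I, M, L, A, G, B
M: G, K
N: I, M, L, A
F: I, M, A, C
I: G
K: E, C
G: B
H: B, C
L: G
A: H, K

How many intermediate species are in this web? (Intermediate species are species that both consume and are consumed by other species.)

7

Intermediate species (has both prey and predators): I, M, L, A, H, G, K.
Count: 7.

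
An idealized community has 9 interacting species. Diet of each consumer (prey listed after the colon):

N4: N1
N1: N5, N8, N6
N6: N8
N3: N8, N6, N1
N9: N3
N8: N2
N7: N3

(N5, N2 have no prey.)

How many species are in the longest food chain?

One longest chain: N2 → N8 → N6 → N1 → N3 → N7.
It has 6 species and 5 links.

6 species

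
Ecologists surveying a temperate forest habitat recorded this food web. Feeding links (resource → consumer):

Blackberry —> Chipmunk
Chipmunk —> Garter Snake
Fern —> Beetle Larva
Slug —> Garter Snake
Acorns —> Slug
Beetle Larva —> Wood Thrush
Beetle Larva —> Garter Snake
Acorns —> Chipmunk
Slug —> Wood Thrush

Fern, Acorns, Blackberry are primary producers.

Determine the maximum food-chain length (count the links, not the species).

One longest chain: Acorns → Slug → Garter Snake.
It has 3 species and 2 links.

2 links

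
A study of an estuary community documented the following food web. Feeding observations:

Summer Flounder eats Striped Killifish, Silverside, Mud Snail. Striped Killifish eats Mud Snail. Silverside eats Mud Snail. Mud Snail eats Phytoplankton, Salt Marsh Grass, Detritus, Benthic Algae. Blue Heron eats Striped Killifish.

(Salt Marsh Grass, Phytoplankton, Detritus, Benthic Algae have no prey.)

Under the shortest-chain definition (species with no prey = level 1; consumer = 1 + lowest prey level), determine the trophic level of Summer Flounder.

Salt Marsh Grass has no prey (basal) → level 1.
Mud Snail eats Salt Marsh Grass → level 2.
Summer Flounder eats Mud Snail → level 3.
No prey of Summer Flounder is below level 2, so 3 is the minimum.

Trophic level 3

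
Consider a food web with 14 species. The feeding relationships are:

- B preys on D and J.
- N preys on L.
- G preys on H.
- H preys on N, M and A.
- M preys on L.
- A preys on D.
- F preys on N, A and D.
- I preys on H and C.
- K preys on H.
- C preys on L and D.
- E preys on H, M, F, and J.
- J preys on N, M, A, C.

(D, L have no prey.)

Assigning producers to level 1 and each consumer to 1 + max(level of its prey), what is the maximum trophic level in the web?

4

Producers (level 1): D, L.
L → M → H → G gives G level 4.
No species has a prey at level 4, so no species reaches level 5.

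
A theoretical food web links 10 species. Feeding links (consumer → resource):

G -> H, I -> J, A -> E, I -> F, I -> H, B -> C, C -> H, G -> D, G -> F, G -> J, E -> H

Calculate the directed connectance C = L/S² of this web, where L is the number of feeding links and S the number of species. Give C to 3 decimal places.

C = 0.110

The web has S = 10 species and L = 11 feeding links.
C = L / S² = 11 / 100 = 0.1100 ≈ 0.110.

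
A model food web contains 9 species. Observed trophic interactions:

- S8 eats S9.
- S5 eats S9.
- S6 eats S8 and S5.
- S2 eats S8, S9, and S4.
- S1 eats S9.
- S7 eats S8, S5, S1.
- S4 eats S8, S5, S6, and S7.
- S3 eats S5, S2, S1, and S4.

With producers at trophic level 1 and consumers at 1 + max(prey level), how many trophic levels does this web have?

Producers (level 1): S9.
S9 → S8 → S6 → S4 → S2 → S3 gives S3 level 6.
No species has a prey at level 6, so no species reaches level 7.

6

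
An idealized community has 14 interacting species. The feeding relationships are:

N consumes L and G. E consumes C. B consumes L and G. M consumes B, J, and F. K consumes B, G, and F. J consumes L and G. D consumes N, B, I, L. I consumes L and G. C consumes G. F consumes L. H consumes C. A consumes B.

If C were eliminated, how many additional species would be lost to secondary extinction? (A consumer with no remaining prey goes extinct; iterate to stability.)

2

Remove C.
Round 1: H (all prey gone), E (all prey gone) → extinct.
No further losses. Total secondary extinctions: 2.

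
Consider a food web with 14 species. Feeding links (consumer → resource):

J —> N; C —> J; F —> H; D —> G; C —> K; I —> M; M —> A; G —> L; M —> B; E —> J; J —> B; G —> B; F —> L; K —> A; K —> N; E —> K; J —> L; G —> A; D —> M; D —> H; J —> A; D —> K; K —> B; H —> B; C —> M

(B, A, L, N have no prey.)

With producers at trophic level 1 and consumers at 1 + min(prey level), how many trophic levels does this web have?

Producers (level 1): B, A, L, N.
Following each consumer down to its lowest-level prey: B → M → C (levels 1 through 3).
All prey of C (M 2, K 2, J 2) are at level 2 or above, so C is at level 1 + 2 = 3.
Every consumer has at least one prey at level 2 or below, so none exceeds level 3.

3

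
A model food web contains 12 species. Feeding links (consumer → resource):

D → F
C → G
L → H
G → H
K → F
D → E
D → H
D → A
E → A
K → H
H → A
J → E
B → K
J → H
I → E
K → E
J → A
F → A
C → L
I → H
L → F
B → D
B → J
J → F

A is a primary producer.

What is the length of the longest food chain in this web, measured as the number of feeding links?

3 links

One longest chain: A → F → L → C.
It has 4 species and 3 links.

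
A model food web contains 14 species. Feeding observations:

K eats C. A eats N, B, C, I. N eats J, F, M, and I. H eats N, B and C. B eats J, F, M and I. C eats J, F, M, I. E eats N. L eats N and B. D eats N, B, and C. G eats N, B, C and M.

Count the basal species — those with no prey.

Basal species (no prey listed): M, J, I, F.
Count: 4.

4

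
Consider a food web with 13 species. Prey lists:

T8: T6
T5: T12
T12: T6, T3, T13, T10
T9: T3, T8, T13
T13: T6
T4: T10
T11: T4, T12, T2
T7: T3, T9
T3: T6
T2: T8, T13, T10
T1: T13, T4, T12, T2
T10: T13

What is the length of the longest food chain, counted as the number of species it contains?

5 species

One longest chain: T6 → T13 → T10 → T12 → T11.
It has 5 species and 4 links.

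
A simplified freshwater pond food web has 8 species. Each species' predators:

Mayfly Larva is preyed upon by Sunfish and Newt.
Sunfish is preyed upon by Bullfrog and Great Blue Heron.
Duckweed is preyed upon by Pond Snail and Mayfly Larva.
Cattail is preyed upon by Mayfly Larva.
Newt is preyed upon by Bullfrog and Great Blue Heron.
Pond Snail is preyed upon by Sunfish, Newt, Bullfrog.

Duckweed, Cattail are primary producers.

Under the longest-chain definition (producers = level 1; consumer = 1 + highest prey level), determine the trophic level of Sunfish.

Trophic level 3

Duckweed is a producer → level 1.
Mayfly Larva eats Duckweed (level 1); other prey at levels: Cattail 1 → level 2.
Sunfish eats Mayfly Larva (level 2); other prey at levels: Pond Snail 2 → level 3.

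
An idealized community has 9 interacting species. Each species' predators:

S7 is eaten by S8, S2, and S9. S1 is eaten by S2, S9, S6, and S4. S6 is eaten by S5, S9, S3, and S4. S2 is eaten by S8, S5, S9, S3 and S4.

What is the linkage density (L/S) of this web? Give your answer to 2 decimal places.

L/S = 1.78

There are L = 16 links among S = 9 species.
L/S = 16/9 = 1.7778 ≈ 1.78.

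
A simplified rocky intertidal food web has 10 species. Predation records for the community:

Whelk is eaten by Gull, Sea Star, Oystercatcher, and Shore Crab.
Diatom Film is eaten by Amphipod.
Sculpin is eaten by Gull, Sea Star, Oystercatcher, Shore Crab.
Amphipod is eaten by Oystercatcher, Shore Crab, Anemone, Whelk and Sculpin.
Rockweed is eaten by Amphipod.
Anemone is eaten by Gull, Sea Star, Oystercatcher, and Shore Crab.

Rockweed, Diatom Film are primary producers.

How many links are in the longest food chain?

One longest chain: Rockweed → Amphipod → Sculpin → Sea Star.
It has 4 species and 3 links.

3 links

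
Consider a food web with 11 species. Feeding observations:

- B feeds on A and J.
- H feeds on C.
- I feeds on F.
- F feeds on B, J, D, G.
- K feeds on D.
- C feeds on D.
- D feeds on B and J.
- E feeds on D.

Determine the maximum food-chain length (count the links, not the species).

One longest chain: J → B → D → C → H.
It has 5 species and 4 links.

4 links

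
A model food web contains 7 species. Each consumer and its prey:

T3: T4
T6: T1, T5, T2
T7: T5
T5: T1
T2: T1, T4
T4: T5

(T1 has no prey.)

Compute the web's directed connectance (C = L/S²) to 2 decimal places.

The web has S = 7 species and L = 9 feeding links.
C = L / S² = 9 / 49 = 0.1837 ≈ 0.18.

C = 0.18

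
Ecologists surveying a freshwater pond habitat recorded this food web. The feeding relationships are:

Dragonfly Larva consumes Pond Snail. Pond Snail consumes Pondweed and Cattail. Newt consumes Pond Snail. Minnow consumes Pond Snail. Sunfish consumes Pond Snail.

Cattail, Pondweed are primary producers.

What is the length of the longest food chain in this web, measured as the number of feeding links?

One longest chain: Cattail → Pond Snail → Newt.
It has 3 species and 2 links.

2 links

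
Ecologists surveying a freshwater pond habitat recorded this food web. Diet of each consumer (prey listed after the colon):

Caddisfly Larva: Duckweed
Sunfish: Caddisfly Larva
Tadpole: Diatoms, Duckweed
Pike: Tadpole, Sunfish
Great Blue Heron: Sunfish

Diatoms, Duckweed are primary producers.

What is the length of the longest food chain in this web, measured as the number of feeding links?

One longest chain: Duckweed → Caddisfly Larva → Sunfish → Pike.
It has 4 species and 3 links.

3 links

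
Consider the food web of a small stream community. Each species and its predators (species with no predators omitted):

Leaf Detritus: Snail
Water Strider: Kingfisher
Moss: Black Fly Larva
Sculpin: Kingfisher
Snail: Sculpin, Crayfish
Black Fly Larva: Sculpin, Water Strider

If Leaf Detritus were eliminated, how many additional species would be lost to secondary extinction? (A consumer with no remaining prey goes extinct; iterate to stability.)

2

Remove Leaf Detritus.
Round 1: Snail (all prey gone) → extinct.
Round 2: Crayfish (all prey gone) → extinct.
No further losses. Total secondary extinctions: 2.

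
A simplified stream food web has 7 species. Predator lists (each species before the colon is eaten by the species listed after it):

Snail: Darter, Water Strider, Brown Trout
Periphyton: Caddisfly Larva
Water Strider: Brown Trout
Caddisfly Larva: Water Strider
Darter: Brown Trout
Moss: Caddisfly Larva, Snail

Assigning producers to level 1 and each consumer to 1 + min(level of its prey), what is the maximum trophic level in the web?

Producers (level 1): Moss, Periphyton.
Following each consumer down to its lowest-level prey: Moss → Snail → Darter (levels 1 through 3).
All prey of Darter (Snail 2) are at level 2 or above, so Darter is at level 1 + 2 = 3.
Every consumer has at least one prey at level 2 or below, so none exceeds level 3.

3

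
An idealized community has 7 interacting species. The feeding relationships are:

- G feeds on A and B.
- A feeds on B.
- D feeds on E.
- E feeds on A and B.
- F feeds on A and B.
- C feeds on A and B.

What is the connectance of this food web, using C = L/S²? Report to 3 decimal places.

C = 0.204

The web has S = 7 species and L = 10 feeding links.
C = L / S² = 10 / 49 = 0.2041 ≈ 0.204.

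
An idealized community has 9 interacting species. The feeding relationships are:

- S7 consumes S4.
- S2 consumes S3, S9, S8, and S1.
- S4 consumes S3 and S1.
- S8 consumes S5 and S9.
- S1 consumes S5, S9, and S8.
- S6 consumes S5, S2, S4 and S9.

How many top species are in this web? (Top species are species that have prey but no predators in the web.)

2

Top species (has prey, but nothing eats it): S6, S7.
Count: 2.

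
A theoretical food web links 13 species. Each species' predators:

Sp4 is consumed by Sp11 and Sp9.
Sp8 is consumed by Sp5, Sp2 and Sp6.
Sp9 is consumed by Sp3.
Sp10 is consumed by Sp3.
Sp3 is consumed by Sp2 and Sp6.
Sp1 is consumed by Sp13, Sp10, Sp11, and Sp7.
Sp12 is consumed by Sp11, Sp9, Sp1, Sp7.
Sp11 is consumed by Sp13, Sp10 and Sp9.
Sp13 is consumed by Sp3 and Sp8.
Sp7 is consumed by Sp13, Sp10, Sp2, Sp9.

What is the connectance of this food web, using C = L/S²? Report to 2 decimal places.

The web has S = 13 species and L = 26 feeding links.
C = L / S² = 26 / 169 = 0.1538 ≈ 0.15.

C = 0.15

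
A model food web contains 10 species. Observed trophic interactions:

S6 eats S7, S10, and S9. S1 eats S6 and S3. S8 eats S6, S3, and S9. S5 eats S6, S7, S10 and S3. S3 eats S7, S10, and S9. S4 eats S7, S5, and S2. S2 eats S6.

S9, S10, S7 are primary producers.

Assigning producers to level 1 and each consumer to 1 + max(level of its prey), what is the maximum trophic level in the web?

4

Producers (level 1): S9, S10, S7.
S9 → S3 → S5 → S4 gives S4 level 4.
No species has a prey at level 4, so no species reaches level 5.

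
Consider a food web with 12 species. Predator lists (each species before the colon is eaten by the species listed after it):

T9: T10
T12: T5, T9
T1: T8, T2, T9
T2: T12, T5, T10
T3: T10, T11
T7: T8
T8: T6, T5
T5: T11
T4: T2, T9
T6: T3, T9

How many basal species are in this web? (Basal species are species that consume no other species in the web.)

3

Basal species (no prey listed): T4, T1, T7.
Count: 3.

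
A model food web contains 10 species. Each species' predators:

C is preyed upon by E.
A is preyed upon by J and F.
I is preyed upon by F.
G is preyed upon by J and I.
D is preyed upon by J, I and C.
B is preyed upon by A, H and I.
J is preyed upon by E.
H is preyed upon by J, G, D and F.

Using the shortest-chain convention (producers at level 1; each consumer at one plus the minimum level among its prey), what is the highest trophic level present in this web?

Producers (level 1): B.
Following each consumer down to its lowest-level prey: B → A → J → E (levels 1 through 4).
All prey of E (J 3, C 4) are at level 3 or above, so E is at level 1 + 3 = 4.
Every consumer has at least one prey at level 3 or below, so none exceeds level 4.

4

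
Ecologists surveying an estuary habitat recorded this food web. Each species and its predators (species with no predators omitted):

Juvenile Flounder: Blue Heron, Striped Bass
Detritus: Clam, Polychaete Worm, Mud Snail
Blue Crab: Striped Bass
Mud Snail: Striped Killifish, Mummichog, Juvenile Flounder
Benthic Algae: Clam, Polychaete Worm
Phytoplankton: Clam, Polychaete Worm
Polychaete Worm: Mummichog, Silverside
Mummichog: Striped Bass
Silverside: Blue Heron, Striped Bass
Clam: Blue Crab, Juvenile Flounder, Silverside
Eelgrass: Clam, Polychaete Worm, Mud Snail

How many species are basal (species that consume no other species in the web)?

Basal species (no prey listed): Detritus, Phytoplankton, Eelgrass, Benthic Algae.
Count: 4.

4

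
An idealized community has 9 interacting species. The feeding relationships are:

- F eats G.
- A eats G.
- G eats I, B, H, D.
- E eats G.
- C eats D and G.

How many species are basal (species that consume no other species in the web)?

4

Basal species (no prey listed): H, B, I, D.
Count: 4.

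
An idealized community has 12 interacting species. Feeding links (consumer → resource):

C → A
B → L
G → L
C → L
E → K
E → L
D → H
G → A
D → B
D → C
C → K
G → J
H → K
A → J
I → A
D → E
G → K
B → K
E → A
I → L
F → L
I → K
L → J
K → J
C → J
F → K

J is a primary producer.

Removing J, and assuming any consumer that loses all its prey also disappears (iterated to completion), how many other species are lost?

Remove J.
Round 1: L (all prey gone), K (all prey gone), A (all prey gone) → extinct.
Round 2: I (all prey gone), E (all prey gone), C (all prey gone), G (all prey gone), F (all prey gone), H (all prey gone), B (all prey gone) → extinct.
Round 3: D (all prey gone) → extinct.
No further losses. Total secondary extinctions: 11.

11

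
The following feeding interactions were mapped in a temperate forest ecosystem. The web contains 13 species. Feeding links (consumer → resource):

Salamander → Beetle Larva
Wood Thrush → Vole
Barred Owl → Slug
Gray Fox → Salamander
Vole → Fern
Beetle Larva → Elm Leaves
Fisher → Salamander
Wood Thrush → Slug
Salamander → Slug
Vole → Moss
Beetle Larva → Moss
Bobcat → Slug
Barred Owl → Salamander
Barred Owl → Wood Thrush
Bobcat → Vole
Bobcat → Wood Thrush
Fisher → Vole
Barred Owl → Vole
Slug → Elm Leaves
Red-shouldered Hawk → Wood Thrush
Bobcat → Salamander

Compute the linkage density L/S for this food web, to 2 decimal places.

There are L = 21 links among S = 13 species.
L/S = 21/13 = 1.6154 ≈ 1.62.

L/S = 1.62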